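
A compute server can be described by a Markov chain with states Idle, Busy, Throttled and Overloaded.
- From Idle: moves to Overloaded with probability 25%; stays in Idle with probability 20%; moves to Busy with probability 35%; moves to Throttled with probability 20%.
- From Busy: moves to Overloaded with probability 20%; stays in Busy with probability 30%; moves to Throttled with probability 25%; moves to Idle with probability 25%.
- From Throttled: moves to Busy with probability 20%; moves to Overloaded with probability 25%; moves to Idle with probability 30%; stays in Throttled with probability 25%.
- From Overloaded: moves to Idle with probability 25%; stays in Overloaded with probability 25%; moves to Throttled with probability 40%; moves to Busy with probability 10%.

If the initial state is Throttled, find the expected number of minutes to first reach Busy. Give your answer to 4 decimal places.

Let t(s) be the expected number of minutes to first reach Busy from state s, with t(Busy) = 0. Conditioning on the first minute:
t(Idle) = 1 + 0.2·t(Idle) + 0.2·t(Throttled) + 0.25·t(Overloaded)
t(Throttled) = 1 + 0.3·t(Idle) + 0.25·t(Throttled) + 0.25·t(Overloaded)
t(Overloaded) = 1 + 0.25·t(Idle) + 0.4·t(Throttled) + 0.25·t(Overloaded)
Solving: t(Idle) = 4.0318, t(Throttled) = 4.6684, t(Overloaded) = 5.1671.
Expected minutes from Throttled to Busy: 4.6684.

4.6684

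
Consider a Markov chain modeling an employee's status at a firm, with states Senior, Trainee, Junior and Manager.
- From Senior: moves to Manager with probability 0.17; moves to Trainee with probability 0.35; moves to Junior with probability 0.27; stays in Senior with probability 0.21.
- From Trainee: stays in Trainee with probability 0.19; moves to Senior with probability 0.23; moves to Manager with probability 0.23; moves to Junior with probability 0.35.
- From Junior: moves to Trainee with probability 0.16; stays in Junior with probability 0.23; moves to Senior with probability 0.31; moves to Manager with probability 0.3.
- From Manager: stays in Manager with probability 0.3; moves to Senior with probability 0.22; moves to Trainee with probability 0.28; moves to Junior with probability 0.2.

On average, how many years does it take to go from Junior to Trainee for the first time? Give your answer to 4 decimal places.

4.1433

Let t(s) be the expected number of years to first reach Trainee from state s, with t(Trainee) = 0. Conditioning on the first year:
t(Senior) = 1 + 0.21·t(Senior) + 0.27·t(Junior) + 0.17·t(Manager)
t(Junior) = 1 + 0.31·t(Senior) + 0.23·t(Junior) + 0.3·t(Manager)
t(Manager) = 1 + 0.22·t(Senior) + 0.2·t(Junior) + 0.3·t(Manager)
Solving: t(Senior) = 3.4794, t(Junior) = 4.1433, t(Manager) = 3.7059.
Expected years from Junior to Trainee: 4.1433.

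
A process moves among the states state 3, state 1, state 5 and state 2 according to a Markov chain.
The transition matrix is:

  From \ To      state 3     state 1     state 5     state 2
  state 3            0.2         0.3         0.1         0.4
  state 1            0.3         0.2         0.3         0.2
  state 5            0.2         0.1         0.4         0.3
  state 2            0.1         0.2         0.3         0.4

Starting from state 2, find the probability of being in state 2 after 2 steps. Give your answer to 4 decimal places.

0.3300

Propagate the distribution vector 2 steps from state 2.
After 0 steps: (0.0000, 0.0000, 0.0000, 1.0000)
After 1 step: (0.1000, 0.2000, 0.3000, 0.4000)
After 2 steps: (0.1800, 0.1800, 0.3100, 0.3300)
P(in state 2 after 2 steps) = 0.3300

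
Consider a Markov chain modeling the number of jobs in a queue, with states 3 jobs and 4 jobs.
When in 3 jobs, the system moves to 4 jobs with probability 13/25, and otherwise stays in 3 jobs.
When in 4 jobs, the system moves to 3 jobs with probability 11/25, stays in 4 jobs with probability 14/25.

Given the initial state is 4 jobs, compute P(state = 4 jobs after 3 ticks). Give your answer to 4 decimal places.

0.5417

Propagate the distribution vector 3 ticks from 4 jobs.
After 0 ticks: (0.0000, 1.0000)
After 1 tick: (0.4400, 0.5600)
After 2 ticks: (0.4576, 0.5424)
After 3 ticks: (0.4583, 0.5417)
P(in 4 jobs after 3 ticks) = 0.5417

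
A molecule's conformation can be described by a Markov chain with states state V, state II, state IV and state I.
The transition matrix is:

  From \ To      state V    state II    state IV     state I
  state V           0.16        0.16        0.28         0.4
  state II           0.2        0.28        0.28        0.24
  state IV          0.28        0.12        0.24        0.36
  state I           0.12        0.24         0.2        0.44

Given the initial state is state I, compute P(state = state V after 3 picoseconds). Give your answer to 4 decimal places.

Propagate the distribution vector 3 picoseconds from state I.
After 0 picoseconds: (0.0000, 0.0000, 0.0000, 1.0000)
After 1 picosecond: (0.1200, 0.2400, 0.2000, 0.4400)
After 2 picoseconds: (0.1760, 0.2160, 0.2368, 0.3712)
After 3 picoseconds: (0.1822, 0.2061, 0.2408, 0.3708)
P(in state V after 3 picoseconds) = 0.1822

0.1822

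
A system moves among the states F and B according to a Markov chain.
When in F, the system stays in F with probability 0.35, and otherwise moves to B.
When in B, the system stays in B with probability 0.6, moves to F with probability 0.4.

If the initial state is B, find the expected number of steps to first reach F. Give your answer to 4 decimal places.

2.5000

Let t(s) be the expected number of steps to first reach F from state s, with t(F) = 0. Conditioning on the first step:
t(B) = 1 + 0.6·t(B)
Solving: t(B) = 2.5000.
Expected steps from B to F: 2.5000.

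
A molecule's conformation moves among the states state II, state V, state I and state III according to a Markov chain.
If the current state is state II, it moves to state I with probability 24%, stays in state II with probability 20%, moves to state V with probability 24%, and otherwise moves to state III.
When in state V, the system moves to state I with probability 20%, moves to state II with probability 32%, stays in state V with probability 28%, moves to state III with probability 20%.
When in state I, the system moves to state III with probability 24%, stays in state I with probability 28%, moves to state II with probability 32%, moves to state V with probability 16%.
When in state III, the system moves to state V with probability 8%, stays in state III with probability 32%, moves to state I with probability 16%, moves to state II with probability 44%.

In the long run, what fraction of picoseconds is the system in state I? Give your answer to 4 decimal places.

0.2189

Let the stationary distribution be π with π = πP and π_1 + π_2 + π_3 + π_4 = 1.
π_1 = 0.2·π_1 + 0.32·π_2 + 0.32·π_3 + 0.44·π_4
π_2 = 0.24·π_1 + 0.28·π_2 + 0.16·π_3 + 0.08·π_4
π_3 = 0.24·π_1 + 0.2·π_2 + 0.28·π_3 + 0.16·π_4
Solving with the normalization constraint gives π = (0.3157, 0.1850, 0.2189, 0.2803).
So the stationary probability of state I is 0.2189.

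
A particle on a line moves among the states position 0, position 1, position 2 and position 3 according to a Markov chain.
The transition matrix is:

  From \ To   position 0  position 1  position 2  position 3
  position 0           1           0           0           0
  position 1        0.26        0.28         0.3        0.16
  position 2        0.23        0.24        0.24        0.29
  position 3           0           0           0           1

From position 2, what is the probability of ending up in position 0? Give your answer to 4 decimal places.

Let h(s) be the probability of absorption at position 0 starting from transient state s. Then h(position 0) = 1 and h(position 3) = 0. By first-step analysis:
h(position 1) = 0.26·1 + 0.28·h(position 1) + 0.3·h(position 2) + 0.16·0
h(position 2) = 0.23·1 + 0.24·h(position 1) + 0.24·h(position 2) + 0.29·0
Solving: h(position 1) = 0.5610, h(position 2) = 0.4798.
Starting from position 2, the probability is 0.4798.

0.4798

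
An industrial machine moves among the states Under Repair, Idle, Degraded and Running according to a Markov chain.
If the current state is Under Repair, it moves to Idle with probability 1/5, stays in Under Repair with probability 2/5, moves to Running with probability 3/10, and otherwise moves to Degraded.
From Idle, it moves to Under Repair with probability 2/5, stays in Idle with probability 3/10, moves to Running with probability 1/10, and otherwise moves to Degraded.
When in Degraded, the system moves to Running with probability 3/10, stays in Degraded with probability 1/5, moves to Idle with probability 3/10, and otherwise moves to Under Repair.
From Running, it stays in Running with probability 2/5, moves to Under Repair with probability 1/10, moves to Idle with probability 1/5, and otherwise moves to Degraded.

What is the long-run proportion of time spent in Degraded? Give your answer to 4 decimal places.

Let the stationary distribution be π with π = πP and π_1 + π_2 + π_3 + π_4 = 1.
π_1 = 0.4·π_1 + 0.4·π_2 + 0.2·π_3 + 0.1·π_4
π_2 = 0.2·π_1 + 0.3·π_2 + 0.3·π_3 + 0.2·π_4
π_3 = 0.1·π_1 + 0.2·π_2 + 0.2·π_3 + 0.3·π_4
Solving with the normalization constraint gives π = (0.2762, 0.2445, 0.2003, 0.2790).
So the stationary probability of Degraded is 0.2003.

0.2003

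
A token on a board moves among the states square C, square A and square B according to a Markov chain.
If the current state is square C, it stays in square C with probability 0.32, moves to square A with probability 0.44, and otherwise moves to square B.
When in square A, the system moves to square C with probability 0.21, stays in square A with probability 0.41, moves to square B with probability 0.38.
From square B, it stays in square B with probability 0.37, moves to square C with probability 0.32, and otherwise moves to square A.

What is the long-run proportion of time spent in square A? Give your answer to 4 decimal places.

0.3846

Let the stationary distribution be π with π = πP and π_1 + π_2 + π_3 = 1.
π_1 = 0.32·π_1 + 0.21·π_2 + 0.32·π_3
π_2 = 0.44·π_1 + 0.41·π_2 + 0.31·π_3
Solving with the normalization constraint gives π = (0.2777, 0.3846, 0.3377).
So the stationary probability of square A is 0.3846.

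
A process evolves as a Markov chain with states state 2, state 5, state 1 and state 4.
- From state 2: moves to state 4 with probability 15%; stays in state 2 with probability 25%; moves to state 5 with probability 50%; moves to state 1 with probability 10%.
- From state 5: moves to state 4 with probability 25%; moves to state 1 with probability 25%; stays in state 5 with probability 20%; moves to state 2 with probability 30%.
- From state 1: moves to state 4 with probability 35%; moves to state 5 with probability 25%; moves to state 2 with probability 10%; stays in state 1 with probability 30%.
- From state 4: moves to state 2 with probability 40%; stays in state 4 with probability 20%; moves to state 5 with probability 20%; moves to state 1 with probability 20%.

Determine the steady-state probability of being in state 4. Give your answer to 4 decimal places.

0.2324

Let the stationary distribution be π with π = πP and π_1 + π_2 + π_3 + π_4 = 1.
π_1 = 0.25·π_1 + 0.3·π_2 + 0.1·π_3 + 0.4·π_4
π_2 = 0.5·π_1 + 0.2·π_2 + 0.25·π_3 + 0.2·π_4
π_3 = 0.1·π_1 + 0.25·π_2 + 0.3·π_3 + 0.2·π_4
Solving with the normalization constraint gives π = (0.2681, 0.2909, 0.2086, 0.2324).
So the stationary probability of state 4 is 0.2324.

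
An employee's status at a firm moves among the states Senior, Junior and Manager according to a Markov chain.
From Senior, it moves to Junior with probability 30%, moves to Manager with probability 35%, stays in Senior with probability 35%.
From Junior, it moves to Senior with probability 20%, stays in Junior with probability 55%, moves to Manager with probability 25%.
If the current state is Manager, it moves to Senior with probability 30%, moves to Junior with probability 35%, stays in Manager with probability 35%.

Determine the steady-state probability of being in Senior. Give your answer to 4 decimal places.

0.2715

Let the stationary distribution be π with π = πP and π_1 + π_2 + π_3 = 1.
π_1 = 0.35·π_1 + 0.2·π_2 + 0.3·π_3
π_2 = 0.3·π_1 + 0.55·π_2 + 0.35·π_3
Solving with the normalization constraint gives π = (0.2715, 0.4205, 0.3079).
So the stationary probability of Senior is 0.2715.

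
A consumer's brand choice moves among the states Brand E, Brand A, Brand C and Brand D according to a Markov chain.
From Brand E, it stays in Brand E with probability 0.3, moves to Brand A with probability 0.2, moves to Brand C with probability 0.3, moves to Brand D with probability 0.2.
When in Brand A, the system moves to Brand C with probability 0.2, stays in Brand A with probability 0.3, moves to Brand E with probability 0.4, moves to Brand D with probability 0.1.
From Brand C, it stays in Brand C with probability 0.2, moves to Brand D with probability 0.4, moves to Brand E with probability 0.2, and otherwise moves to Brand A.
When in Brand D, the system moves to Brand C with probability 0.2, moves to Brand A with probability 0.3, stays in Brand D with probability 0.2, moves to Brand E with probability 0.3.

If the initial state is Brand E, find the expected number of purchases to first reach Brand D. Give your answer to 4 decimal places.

4.3805

Let t(s) be the expected number of purchases to first reach Brand D from state s, with t(Brand D) = 0. Conditioning on the first purchase:
t(Brand E) = 1 + 0.3·t(Brand E) + 0.2·t(Brand A) + 0.3·t(Brand C)
t(Brand A) = 1 + 0.4·t(Brand E) + 0.3·t(Brand A) + 0.2·t(Brand C)
t(Brand C) = 1 + 0.2·t(Brand E) + 0.2·t(Brand A) + 0.2·t(Brand C)
Solving: t(Brand E) = 4.3805, t(Brand A) = 4.9558, t(Brand C) = 3.5841.
Expected purchases from Brand E to Brand D: 4.3805.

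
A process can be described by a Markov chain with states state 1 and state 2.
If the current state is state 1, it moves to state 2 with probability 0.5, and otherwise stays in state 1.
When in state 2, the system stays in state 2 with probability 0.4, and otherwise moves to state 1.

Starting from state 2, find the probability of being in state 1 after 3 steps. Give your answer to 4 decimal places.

Propagate the distribution vector 3 steps from state 2.
After 0 steps: (0.0000, 1.0000)
After 1 step: (0.6000, 0.4000)
After 2 steps: (0.5400, 0.4600)
After 3 steps: (0.5460, 0.4540)
P(in state 1 after 3 steps) = 0.5460

0.5460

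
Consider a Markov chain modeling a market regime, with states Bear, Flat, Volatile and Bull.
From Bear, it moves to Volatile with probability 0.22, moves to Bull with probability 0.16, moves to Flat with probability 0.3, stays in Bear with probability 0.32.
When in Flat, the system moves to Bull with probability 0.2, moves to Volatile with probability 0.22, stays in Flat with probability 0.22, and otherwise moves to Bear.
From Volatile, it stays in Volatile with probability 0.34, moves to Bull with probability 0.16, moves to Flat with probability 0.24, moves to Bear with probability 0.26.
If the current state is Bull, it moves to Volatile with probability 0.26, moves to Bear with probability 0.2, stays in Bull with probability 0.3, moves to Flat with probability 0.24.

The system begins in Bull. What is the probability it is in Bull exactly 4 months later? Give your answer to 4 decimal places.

Propagate the distribution vector 4 months from Bull.
After 0 months: (0.0000, 0.0000, 0.0000, 1.0000)
After 1 month: (0.2000, 0.2400, 0.2600, 0.3000)
After 2 months: (0.2780, 0.2472, 0.2632, 0.2116)
After 3 months: (0.2887, 0.2517, 0.2600, 0.1995)
After 4 months: (0.2905, 0.2523, 0.2592, 0.1980)
P(in Bull after 4 months) = 0.1980

0.1980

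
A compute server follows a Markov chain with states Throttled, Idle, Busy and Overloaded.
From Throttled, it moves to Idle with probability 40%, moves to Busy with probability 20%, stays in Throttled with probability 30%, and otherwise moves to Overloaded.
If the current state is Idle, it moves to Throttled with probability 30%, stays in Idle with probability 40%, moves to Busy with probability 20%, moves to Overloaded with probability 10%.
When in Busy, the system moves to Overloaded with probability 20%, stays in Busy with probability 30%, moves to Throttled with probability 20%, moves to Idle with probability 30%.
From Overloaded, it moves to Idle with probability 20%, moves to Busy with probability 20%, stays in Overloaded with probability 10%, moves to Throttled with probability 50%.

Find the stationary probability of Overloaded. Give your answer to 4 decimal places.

Let the stationary distribution be π with π = πP and π_1 + π_2 + π_3 + π_4 = 1.
π_1 = 0.3·π_1 + 0.3·π_2 + 0.2·π_3 + 0.5·π_4
π_2 = 0.4·π_1 + 0.4·π_2 + 0.3·π_3 + 0.2·π_4
π_3 = 0.2·π_1 + 0.2·π_2 + 0.3·π_3 + 0.2·π_4
Solving with the normalization constraint gives π = (0.3022, 0.3533, 0.2222, 0.1222).
So the stationary probability of Overloaded is 0.1222.

0.1222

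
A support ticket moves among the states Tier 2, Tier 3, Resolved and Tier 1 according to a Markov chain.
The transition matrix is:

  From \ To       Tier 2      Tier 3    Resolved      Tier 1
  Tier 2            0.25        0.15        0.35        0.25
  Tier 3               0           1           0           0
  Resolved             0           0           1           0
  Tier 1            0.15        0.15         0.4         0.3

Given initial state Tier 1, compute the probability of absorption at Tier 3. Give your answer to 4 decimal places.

0.2769

Let h(s) be the probability of absorption at Tier 3 starting from transient state s. Then h(Tier 3) = 1 and h(Resolved) = 0. By first-step analysis:
h(Tier 2) = 0.25·h(Tier 2) + 0.15·1 + 0.35·0 + 0.25·h(Tier 1)
h(Tier 1) = 0.15·h(Tier 2) + 0.15·1 + 0.4·0 + 0.3·h(Tier 1)
Solving: h(Tier 2) = 0.2923, h(Tier 1) = 0.2769.
Starting from Tier 1, the probability is 0.2769.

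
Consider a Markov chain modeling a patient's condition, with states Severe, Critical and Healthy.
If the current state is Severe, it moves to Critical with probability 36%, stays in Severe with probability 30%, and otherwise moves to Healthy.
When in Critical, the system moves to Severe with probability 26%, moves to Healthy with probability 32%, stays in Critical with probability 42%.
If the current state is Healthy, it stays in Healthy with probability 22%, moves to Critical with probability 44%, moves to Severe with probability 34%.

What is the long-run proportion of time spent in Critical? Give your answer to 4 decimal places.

Let the stationary distribution be π with π = πP and π_1 + π_2 + π_3 = 1.
π_1 = 0.3·π_1 + 0.26·π_2 + 0.34·π_3
π_2 = 0.36·π_1 + 0.42·π_2 + 0.44·π_3
Solving with the normalization constraint gives π = (0.2955, 0.4082, 0.2963).
So the stationary probability of Critical is 0.4082.

0.4082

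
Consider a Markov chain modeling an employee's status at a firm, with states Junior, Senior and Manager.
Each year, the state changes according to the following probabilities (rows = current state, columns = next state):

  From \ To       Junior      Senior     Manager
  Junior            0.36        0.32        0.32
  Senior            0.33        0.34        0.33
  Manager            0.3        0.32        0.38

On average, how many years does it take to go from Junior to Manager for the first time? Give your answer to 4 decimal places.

Let t(s) be the expected number of years to first reach Manager from state s, with t(Manager) = 0. Conditioning on the first year:
t(Junior) = 1 + 0.36·t(Junior) + 0.32·t(Senior)
t(Senior) = 1 + 0.33·t(Junior) + 0.34·t(Senior)
Solving: t(Junior) = 3.0934, t(Senior) = 3.0619.
Expected years from Junior to Manager: 3.0934.

3.0934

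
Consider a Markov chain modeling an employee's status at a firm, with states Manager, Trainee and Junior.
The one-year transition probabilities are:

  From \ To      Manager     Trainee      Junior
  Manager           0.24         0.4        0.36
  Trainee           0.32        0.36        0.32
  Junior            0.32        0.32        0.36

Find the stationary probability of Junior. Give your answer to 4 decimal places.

Let the stationary distribution be π with π = πP and π_1 + π_2 + π_3 = 1.
π_1 = 0.24·π_1 + 0.32·π_2 + 0.32·π_3
π_2 = 0.4·π_1 + 0.36·π_2 + 0.32·π_3
Solving with the normalization constraint gives π = (0.2963, 0.3580, 0.3457).
So the stationary probability of Junior is 0.3457.

0.3457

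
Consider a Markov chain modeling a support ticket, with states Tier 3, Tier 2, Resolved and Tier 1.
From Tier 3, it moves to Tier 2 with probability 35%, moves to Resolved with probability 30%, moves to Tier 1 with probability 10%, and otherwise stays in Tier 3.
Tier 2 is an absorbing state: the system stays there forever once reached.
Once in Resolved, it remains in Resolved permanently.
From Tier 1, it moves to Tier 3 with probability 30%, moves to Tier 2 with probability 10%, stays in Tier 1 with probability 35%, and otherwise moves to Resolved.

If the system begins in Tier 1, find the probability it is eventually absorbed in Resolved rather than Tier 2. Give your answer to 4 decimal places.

0.6066

Let h(s) be the probability of absorption at Resolved starting from transient state s. Then h(Resolved) = 1 and h(Tier 2) = 0. By first-step analysis:
h(Tier 3) = 0.25·h(Tier 3) + 0.35·0 + 0.3·1 + 0.1·h(Tier 1)
h(Tier 1) = 0.3·h(Tier 3) + 0.1·0 + 0.25·1 + 0.35·h(Tier 1)
Solving: h(Tier 3) = 0.4809, h(Tier 1) = 0.6066.
Starting from Tier 1, the probability is 0.6066.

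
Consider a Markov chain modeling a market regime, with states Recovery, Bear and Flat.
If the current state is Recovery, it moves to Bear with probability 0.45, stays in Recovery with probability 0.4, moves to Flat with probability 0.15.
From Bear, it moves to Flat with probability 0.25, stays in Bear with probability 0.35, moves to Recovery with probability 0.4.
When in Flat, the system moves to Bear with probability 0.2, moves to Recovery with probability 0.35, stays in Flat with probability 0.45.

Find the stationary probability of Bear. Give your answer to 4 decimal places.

Let the stationary distribution be π with π = πP and π_1 + π_2 + π_3 = 1.
π_1 = 0.4·π_1 + 0.4·π_2 + 0.35·π_3
π_2 = 0.45·π_1 + 0.35·π_2 + 0.2·π_3
Solving with the normalization constraint gives π = (0.3868, 0.3491, 0.2642).
So the stationary probability of Bear is 0.3491.

0.3491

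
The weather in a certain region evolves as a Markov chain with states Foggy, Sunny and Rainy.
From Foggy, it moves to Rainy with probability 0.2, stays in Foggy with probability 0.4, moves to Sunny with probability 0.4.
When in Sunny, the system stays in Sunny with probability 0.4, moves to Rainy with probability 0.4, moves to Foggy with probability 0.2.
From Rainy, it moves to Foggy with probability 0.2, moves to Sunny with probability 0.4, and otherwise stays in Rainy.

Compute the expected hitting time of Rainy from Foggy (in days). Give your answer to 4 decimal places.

3.5714

Let t(s) be the expected number of days to first reach Rainy from state s, with t(Rainy) = 0. Conditioning on the first day:
t(Foggy) = 1 + 0.4·t(Foggy) + 0.4·t(Sunny)
t(Sunny) = 1 + 0.2·t(Foggy) + 0.4·t(Sunny)
Solving: t(Foggy) = 3.5714, t(Sunny) = 2.8571.
Expected days from Foggy to Rainy: 3.5714.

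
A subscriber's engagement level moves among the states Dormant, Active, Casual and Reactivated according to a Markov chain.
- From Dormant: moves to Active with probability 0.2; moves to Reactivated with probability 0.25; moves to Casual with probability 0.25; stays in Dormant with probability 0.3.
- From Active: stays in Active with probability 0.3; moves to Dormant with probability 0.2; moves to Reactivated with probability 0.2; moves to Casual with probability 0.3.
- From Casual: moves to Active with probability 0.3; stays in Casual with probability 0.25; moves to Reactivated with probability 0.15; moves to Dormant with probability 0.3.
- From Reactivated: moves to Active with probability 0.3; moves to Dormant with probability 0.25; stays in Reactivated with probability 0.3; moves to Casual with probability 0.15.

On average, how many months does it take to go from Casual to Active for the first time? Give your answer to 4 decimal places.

3.6893

Let t(s) be the expected number of months to first reach Active from state s, with t(Active) = 0. Conditioning on the first month:
t(Dormant) = 1 + 0.3·t(Dormant) + 0.25·t(Casual) + 0.25·t(Reactivated)
t(Casual) = 1 + 0.3·t(Dormant) + 0.25·t(Casual) + 0.15·t(Reactivated)
t(Reactivated) = 1 + 0.25·t(Dormant) + 0.15·t(Casual) + 0.3·t(Reactivated)
Solving: t(Dormant) = 4.0561, t(Casual) = 3.6893, t(Reactivated) = 3.6677.
Expected months from Casual to Active: 3.6893.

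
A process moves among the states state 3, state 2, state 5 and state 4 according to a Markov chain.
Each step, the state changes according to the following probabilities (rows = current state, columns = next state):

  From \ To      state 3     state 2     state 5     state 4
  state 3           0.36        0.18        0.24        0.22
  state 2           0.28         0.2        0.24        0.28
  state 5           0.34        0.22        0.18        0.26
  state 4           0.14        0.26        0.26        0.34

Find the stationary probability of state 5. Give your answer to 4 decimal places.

0.2316

Let the stationary distribution be π with π = πP and π_1 + π_2 + π_3 + π_4 = 1.
π_1 = 0.36·π_1 + 0.28·π_2 + 0.34·π_3 + 0.14·π_4
π_2 = 0.18·π_1 + 0.2·π_2 + 0.22·π_3 + 0.26·π_4
π_3 = 0.24·π_1 + 0.24·π_2 + 0.18·π_3 + 0.26·π_4
Solving with the normalization constraint gives π = (0.2776, 0.2156, 0.2316, 0.2752).
So the stationary probability of state 5 is 0.2316.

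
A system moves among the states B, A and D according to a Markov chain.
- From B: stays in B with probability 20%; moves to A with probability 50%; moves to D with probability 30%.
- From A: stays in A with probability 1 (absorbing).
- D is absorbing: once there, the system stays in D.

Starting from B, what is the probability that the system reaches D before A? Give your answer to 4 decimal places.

Let h(s) be the probability of absorption at D starting from transient state s. Then h(D) = 1 and h(A) = 0. By first-step analysis:
h(B) = 0.2·h(B) + 0.5·0 + 0.3·1
Solving: h(B) = 0.3750.
Starting from B, the probability is 0.3750.

0.3750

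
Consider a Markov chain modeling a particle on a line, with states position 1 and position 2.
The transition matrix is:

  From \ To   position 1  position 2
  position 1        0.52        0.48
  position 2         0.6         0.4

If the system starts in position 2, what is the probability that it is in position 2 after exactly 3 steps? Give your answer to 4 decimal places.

Propagate the distribution vector 3 steps from position 2.
After 0 steps: (0.0000, 1.0000)
After 1 step: (0.6000, 0.4000)
After 2 steps: (0.5520, 0.4480)
After 3 steps: (0.5558, 0.4442)
P(in position 2 after 3 steps) = 0.4442

0.4442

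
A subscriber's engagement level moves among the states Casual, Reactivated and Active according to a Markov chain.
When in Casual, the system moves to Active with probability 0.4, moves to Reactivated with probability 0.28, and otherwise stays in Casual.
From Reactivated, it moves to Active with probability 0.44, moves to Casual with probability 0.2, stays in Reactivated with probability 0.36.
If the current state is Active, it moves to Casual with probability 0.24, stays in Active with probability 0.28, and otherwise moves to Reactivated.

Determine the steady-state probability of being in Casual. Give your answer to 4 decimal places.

0.2441

Let the stationary distribution be π with π = πP and π_1 + π_2 + π_3 = 1.
π_1 = 0.32·π_1 + 0.2·π_2 + 0.24·π_3
π_2 = 0.28·π_1 + 0.36·π_2 + 0.48·π_3
Solving with the normalization constraint gives π = (0.2441, 0.3850, 0.3709).
So the stationary probability of Casual is 0.2441.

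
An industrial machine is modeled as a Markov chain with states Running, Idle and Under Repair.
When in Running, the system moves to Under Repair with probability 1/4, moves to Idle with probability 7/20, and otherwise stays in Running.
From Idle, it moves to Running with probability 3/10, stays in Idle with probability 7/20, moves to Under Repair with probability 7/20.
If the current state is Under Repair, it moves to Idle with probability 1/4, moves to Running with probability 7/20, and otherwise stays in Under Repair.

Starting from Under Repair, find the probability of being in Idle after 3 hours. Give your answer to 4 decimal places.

0.3165

Propagate the distribution vector 3 hours from Under Repair.
After 0 hours: (0.0000, 0.0000, 1.0000)
After 1 hour: (0.3500, 0.2500, 0.4000)
After 2 hours: (0.3550, 0.3100, 0.3350)
After 3 hours: (0.3523, 0.3165, 0.3313)
P(in Idle after 3 hours) = 0.3165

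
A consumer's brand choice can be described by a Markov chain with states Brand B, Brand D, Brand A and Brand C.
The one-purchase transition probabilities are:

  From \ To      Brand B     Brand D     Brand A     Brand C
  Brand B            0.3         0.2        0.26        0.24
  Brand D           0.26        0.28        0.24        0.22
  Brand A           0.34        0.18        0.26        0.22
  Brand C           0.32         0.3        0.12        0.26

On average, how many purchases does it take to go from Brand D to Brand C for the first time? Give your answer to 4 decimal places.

4.4280

Let t(s) be the expected number of purchases to first reach Brand C from state s, with t(Brand C) = 0. Conditioning on the first purchase:
t(Brand B) = 1 + 0.3·t(Brand B) + 0.2·t(Brand D) + 0.26·t(Brand A)
t(Brand D) = 1 + 0.26·t(Brand B) + 0.28·t(Brand D) + 0.24·t(Brand A)
t(Brand A) = 1 + 0.34·t(Brand B) + 0.18·t(Brand D) + 0.26·t(Brand A)
Solving: t(Brand B) = 4.3356, t(Brand D) = 4.4280, t(Brand A) = 4.4205.
Expected purchases from Brand D to Brand C: 4.4280.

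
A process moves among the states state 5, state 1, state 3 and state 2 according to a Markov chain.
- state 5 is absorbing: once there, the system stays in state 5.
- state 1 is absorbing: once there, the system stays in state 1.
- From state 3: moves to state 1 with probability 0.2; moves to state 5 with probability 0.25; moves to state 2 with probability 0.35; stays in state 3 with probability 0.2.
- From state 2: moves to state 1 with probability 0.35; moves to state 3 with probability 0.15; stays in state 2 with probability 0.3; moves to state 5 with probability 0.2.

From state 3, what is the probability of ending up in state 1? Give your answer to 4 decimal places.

0.5172

Let h(s) be the probability of absorption at state 1 starting from transient state s. Then h(state 1) = 1 and h(state 5) = 0. By first-step analysis:
h(state 3) = 0.25·0 + 0.2·1 + 0.2·h(state 3) + 0.35·h(state 2)
h(state 2) = 0.2·0 + 0.35·1 + 0.15·h(state 3) + 0.3·h(state 2)
Solving: h(state 3) = 0.5172, h(state 2) = 0.6108.
Starting from state 3, the probability is 0.5172.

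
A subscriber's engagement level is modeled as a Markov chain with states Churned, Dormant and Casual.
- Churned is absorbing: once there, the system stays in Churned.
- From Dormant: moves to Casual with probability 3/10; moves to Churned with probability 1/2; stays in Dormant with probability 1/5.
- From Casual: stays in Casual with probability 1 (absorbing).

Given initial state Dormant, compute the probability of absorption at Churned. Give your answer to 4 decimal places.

0.6250

Let h(s) be the probability of absorption at Churned starting from transient state s. Then h(Churned) = 1 and h(Casual) = 0. By first-step analysis:
h(Dormant) = 0.5·1 + 0.2·h(Dormant) + 0.3·0
Solving: h(Dormant) = 0.6250.
Starting from Dormant, the probability is 0.6250.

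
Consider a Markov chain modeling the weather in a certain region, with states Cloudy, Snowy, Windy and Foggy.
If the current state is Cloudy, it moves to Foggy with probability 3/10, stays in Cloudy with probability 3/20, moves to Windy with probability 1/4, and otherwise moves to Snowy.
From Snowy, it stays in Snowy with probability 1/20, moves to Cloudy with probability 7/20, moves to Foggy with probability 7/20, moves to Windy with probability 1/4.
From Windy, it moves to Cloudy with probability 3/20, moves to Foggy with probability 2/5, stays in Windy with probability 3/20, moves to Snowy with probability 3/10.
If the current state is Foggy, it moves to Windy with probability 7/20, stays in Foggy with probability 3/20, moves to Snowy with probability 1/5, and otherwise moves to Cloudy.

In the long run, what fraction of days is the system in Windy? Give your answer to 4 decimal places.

0.2539

Let the stationary distribution be π with π = πP and π_1 + π_2 + π_3 + π_4 = 1.
π_1 = 0.15·π_1 + 0.35·π_2 + 0.15·π_3 + 0.3·π_4
π_2 = 0.3·π_1 + 0.05·π_2 + 0.3·π_3 + 0.2·π_4
π_3 = 0.25·π_1 + 0.25·π_2 + 0.15·π_3 + 0.35·π_4
Solving with the normalization constraint gives π = (0.2372, 0.2166, 0.2539, 0.2924).
So the stationary probability of Windy is 0.2539.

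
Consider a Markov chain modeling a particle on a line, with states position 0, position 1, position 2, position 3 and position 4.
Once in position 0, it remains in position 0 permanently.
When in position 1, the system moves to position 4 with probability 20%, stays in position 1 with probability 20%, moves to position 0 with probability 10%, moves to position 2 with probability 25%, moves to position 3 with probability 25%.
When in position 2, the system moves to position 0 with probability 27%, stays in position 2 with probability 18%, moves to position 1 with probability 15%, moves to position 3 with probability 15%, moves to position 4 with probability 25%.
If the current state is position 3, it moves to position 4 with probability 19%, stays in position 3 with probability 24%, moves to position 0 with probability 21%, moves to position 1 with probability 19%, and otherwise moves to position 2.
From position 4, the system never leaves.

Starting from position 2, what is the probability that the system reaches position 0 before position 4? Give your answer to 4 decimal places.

0.5001

Let h(s) be the probability of absorption at position 0 starting from transient state s. Then h(position 0) = 1 and h(position 4) = 0. By first-step analysis:
h(position 1) = 0.1·1 + 0.2·h(position 1) + 0.25·h(position 2) + 0.25·h(position 3) + 0.2·0
h(position 2) = 0.27·1 + 0.15·h(position 1) + 0.18·h(position 2) + 0.15·h(position 3) + 0.25·0
h(position 3) = 0.21·1 + 0.19·h(position 1) + 0.17·h(position 2) + 0.24·h(position 3) + 0.19·0
Solving: h(position 1) = 0.4367, h(position 2) = 0.5001, h(position 3) = 0.4974.
Starting from position 2, the probability is 0.5001.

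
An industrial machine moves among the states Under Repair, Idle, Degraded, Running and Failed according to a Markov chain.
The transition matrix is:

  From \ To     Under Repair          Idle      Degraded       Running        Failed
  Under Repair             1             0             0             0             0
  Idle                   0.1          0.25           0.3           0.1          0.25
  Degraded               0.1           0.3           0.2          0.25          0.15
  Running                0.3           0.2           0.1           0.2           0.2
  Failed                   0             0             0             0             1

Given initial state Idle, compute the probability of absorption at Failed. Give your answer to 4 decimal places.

Let h(s) be the probability of absorption at Failed starting from transient state s. Then h(Failed) = 1 and h(Under Repair) = 0. By first-step analysis:
h(Idle) = 0.1·0 + 0.25·h(Idle) + 0.3·h(Degraded) + 0.1·h(Running) + 0.25·1
h(Degraded) = 0.1·0 + 0.3·h(Idle) + 0.2·h(Degraded) + 0.25·h(Running) + 0.15·1
h(Running) = 0.3·0 + 0.2·h(Idle) + 0.1·h(Degraded) + 0.2·h(Running) + 0.2·1
Solving: h(Idle) = 0.6256, h(Degraded) = 0.5714, h(Running) = 0.4778.
Starting from Idle, the probability is 0.6256.

0.6256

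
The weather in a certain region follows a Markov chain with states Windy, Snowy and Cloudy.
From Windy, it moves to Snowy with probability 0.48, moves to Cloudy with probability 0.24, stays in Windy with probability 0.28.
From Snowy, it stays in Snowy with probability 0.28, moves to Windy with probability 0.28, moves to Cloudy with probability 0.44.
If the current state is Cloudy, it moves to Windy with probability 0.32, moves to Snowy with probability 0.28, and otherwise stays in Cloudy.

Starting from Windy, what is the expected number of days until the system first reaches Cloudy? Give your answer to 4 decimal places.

3.1250

Let t(s) be the expected number of days to first reach Cloudy from state s, with t(Cloudy) = 0. Conditioning on the first day:
t(Windy) = 1 + 0.28·t(Windy) + 0.48·t(Snowy)
t(Snowy) = 1 + 0.28·t(Windy) + 0.28·t(Snowy)
Solving: t(Windy) = 3.1250, t(Snowy) = 2.6042.
Expected days from Windy to Cloudy: 3.1250.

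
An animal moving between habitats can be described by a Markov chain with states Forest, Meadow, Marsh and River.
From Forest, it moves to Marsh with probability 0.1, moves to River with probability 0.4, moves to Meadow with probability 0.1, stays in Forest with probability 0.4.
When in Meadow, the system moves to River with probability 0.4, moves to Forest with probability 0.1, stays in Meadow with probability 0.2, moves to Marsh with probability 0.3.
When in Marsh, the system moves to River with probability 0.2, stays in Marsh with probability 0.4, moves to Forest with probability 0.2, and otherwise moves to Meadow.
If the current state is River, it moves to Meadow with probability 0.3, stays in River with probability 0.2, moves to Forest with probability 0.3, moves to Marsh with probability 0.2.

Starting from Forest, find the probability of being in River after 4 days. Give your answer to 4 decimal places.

Propagate the distribution vector 4 days from Forest.
After 0 days: (1.0000, 0.0000, 0.0000, 0.0000)
After 1 day: (0.4000, 0.1000, 0.1000, 0.4000)
After 2 days: (0.3100, 0.2000, 0.1900, 0.3000)
After 3 days: (0.2720, 0.1990, 0.2270, 0.3020)
After 4 days: (0.2647, 0.2030, 0.2381, 0.2942)
P(in River after 4 days) = 0.2942

0.2942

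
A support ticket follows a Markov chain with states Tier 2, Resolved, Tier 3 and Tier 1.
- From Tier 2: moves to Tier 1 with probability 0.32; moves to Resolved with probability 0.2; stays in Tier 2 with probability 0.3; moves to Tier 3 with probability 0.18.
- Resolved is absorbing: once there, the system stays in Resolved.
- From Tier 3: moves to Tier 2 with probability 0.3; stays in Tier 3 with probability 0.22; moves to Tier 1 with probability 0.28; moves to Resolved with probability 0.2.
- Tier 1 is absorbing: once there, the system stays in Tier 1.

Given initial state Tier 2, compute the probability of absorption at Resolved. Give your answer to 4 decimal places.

Let h(s) be the probability of absorption at Resolved starting from transient state s. Then h(Resolved) = 1 and h(Tier 1) = 0. By first-step analysis:
h(Tier 2) = 0.3·h(Tier 2) + 0.2·1 + 0.18·h(Tier 3) + 0.32·0
h(Tier 3) = 0.3·h(Tier 2) + 0.2·1 + 0.22·h(Tier 3) + 0.28·0
Solving: h(Tier 2) = 0.3902, h(Tier 3) = 0.4065.
Starting from Tier 2, the probability is 0.3902.

0.3902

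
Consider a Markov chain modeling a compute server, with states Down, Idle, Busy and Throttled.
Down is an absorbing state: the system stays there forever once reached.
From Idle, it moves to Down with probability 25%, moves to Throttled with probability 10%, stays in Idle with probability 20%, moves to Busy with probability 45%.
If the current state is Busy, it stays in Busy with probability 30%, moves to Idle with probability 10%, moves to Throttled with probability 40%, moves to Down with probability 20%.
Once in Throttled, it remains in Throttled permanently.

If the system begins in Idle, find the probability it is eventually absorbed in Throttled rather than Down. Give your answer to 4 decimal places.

0.4854

Let h(s) be the probability of absorption at Throttled starting from transient state s. Then h(Throttled) = 1 and h(Down) = 0. By first-step analysis:
h(Idle) = 0.25·0 + 0.2·h(Idle) + 0.45·h(Busy) + 0.1·1
h(Busy) = 0.2·0 + 0.1·h(Idle) + 0.3·h(Busy) + 0.4·1
Solving: h(Idle) = 0.4854, h(Busy) = 0.6408.
Starting from Idle, the probability is 0.4854.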